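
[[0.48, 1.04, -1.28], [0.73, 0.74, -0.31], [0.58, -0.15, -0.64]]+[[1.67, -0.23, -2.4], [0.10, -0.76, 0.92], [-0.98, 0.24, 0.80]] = [[2.15, 0.81, -3.68], [0.83, -0.02, 0.61], [-0.4, 0.09, 0.16]]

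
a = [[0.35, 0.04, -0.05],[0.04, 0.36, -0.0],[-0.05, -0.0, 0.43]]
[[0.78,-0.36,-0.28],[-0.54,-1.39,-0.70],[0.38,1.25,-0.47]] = a @ [[2.62, -0.19, -0.75],[-1.8, -3.84, -1.85],[1.2, 2.88, -1.18]]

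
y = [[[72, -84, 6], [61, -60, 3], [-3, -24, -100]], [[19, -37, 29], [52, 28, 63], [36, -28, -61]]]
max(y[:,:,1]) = 28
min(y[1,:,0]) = 19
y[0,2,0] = -3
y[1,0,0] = 19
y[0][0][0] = 72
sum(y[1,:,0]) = 107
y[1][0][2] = 29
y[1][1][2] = 63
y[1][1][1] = 28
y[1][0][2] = 29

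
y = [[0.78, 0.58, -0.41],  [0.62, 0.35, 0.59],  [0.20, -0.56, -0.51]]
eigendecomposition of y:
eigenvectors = [[0.83+0.00j,0.15+0.40j,(0.15-0.4j)], [(0.55+0j),(-0.21-0.58j),(-0.21+0.58j)], [(-0.08+0j),0.67+0.00j,0.67-0.00j]]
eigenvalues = [(1.2+0j), (-0.29+0.6j), (-0.29-0.6j)]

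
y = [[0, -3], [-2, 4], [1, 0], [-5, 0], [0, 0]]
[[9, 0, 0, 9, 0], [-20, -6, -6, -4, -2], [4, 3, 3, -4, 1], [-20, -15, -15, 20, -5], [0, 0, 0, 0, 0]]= y@ [[4, 3, 3, -4, 1], [-3, 0, 0, -3, 0]]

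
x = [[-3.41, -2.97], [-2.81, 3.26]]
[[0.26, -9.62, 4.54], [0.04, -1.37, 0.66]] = x @ [[-0.05,1.82,-0.86], [-0.03,1.15,-0.54]]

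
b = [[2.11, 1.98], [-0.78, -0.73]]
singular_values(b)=[3.08, 0.0]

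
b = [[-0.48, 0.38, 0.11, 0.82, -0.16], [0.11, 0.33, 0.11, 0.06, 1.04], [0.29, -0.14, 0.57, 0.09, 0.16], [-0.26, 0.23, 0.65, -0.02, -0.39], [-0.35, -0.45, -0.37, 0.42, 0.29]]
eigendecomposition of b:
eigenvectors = [[(-0.67+0j), (-0.67-0j), 0.10-0.36j, 0.10+0.36j, (0.38+0j)], [(0.31-0.06j), 0.31+0.06j, (0.74+0j), 0.74-0.00j, (-0.17+0j)], [(0.2+0.14j), 0.20-0.14j, (-0.02+0.11j), (-0.02-0.11j), 0.72+0.00j], [-0.28-0.48j, (-0.28+0.48j), 0.05-0.19j, (0.05+0.19j), (0.52+0j)], [(-0.1+0.25j), -0.10-0.25j, (-0.02+0.51j), -0.02-0.51j, (-0.22+0j)]]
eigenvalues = [(-0.36+0.66j), (-0.36-0.66j), (0.32+0.67j), (0.32-0.67j), (0.77+0j)]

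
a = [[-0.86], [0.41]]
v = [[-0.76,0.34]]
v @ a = [[0.79]]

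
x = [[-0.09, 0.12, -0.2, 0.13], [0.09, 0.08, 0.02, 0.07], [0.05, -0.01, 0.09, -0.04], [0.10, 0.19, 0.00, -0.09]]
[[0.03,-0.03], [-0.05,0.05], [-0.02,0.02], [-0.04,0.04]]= x @ [[-0.36, 0.36], [-0.08, 0.08], [-0.11, 0.11], [-0.1, 0.10]]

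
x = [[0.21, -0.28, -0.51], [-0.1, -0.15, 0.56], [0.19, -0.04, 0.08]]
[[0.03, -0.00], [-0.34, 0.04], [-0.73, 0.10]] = x @ [[-3.34, 0.45], [-0.27, 0.04], [-1.28, 0.17]]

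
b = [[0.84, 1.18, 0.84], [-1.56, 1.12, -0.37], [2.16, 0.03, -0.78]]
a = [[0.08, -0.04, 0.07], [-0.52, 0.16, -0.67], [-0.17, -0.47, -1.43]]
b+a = [[0.92, 1.14, 0.91], [-2.08, 1.28, -1.04], [1.99, -0.44, -2.21]]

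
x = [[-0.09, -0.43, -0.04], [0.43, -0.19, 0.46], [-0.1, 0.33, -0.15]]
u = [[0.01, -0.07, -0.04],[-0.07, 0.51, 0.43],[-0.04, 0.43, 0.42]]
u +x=[[-0.08, -0.5, -0.08], [0.36, 0.32, 0.89], [-0.14, 0.76, 0.27]]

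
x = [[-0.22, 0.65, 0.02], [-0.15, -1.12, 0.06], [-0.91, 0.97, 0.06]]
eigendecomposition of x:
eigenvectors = [[0.19-0.12j, 0.19+0.12j, 0.38+0.00j], [0.03+0.01j, (0.03-0.01j), (-0.54+0j)], [(0.97+0j), (0.97-0j), 0.75+0.00j]]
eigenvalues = [(-0.09+0.12j), (-0.09-0.12j), (-1.1+0j)]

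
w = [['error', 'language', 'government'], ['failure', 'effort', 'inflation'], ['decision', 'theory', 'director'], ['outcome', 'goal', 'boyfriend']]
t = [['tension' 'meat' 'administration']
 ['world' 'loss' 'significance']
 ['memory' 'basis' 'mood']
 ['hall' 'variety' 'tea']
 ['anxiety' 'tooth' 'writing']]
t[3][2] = 'tea'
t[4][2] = 'writing'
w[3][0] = 'outcome'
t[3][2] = 'tea'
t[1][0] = 'world'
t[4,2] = 'writing'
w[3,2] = 'boyfriend'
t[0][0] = 'tension'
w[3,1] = 'goal'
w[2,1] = 'theory'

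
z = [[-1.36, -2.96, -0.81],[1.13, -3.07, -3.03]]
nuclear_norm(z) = 7.31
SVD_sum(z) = [[0.11, -2.30, -1.64], [0.16, -3.50, -2.49]] + [[-1.47,-0.66,0.83], [0.97,0.43,-0.54]]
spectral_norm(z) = 5.14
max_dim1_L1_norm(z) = 7.23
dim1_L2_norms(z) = [3.36, 4.46]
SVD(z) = [[-0.55, -0.84],  [-0.84, 0.55]] @ diag([5.1446741307770365, 2.1638687779330676]) @ [[-0.04, 0.81, 0.58], [0.81, 0.36, -0.46]]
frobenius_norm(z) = 5.58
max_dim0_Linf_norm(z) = 3.07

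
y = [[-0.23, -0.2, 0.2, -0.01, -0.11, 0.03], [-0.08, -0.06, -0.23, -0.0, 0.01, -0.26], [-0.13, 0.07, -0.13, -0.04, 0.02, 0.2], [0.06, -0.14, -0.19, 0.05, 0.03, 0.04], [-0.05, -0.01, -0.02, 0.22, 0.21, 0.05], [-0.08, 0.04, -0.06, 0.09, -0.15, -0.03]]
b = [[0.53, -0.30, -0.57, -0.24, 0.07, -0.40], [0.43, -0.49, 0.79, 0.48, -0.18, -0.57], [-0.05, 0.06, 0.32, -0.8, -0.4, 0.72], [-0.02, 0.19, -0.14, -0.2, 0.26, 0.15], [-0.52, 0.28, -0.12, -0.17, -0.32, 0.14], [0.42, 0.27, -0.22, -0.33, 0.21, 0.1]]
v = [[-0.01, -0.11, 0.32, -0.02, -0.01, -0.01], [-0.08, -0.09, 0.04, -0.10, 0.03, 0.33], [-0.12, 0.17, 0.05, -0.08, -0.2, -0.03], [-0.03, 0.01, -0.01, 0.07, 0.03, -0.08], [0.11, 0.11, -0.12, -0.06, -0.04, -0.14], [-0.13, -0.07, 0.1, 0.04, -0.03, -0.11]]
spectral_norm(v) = 0.45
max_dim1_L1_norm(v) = 0.67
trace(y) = -0.19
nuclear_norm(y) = 1.75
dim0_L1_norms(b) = [1.97, 1.59, 2.16, 2.22, 1.44, 2.08]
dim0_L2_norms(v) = [0.23, 0.26, 0.36, 0.16, 0.21, 0.38]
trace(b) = -0.06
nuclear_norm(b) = 4.61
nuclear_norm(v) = 1.39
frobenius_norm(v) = 0.68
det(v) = 0.00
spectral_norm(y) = 0.43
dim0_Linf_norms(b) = [0.53, 0.49, 0.79, 0.8, 0.4, 0.72]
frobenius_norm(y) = 0.75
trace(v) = -0.13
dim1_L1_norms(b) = [2.11, 2.94, 2.35, 0.96, 1.55, 1.55]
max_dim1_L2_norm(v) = 0.37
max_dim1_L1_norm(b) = 2.94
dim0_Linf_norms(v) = [0.13, 0.17, 0.32, 0.1, 0.2, 0.33]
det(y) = 0.00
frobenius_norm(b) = 2.27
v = b @ y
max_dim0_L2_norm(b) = 1.06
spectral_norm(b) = 1.58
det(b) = 0.03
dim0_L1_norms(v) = [0.48, 0.56, 0.64, 0.37, 0.34, 0.7]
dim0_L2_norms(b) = [0.96, 0.72, 1.06, 1.05, 0.64, 1.03]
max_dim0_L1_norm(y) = 0.83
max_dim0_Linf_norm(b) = 0.8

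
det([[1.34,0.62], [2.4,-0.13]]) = -1.662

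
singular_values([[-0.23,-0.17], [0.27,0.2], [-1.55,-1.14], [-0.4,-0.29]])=[2.03, 0.0]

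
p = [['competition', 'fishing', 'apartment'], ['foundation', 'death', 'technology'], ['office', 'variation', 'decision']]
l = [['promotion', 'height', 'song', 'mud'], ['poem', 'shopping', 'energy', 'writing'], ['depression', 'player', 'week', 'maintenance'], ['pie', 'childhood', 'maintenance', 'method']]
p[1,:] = ['foundation', 'death', 'technology']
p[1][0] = 'foundation'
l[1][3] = 'writing'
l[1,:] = ['poem', 'shopping', 'energy', 'writing']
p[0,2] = 'apartment'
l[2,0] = 'depression'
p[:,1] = ['fishing', 'death', 'variation']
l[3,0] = 'pie'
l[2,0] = 'depression'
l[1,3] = 'writing'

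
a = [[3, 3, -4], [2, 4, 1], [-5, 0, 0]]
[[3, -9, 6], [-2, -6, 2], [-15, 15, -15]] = a @ [[3, -3, 3], [-2, 0, -1], [0, 0, 0]]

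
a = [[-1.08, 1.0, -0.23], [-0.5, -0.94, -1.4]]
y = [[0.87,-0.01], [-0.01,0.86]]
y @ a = [[-0.93, 0.88, -0.19],  [-0.42, -0.82, -1.2]]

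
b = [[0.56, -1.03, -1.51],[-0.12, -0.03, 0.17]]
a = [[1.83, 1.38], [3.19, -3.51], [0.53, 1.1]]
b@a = [[-3.06, 2.73], [-0.23, 0.13]]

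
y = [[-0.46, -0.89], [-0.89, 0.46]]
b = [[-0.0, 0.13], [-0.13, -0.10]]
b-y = [[0.46, 1.02], [0.76, -0.56]]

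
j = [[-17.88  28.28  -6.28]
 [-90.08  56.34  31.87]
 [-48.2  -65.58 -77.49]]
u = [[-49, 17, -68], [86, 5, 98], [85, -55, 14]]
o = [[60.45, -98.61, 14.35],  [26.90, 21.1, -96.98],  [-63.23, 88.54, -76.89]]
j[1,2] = 31.87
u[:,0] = [-49, 86, 85]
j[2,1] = -65.58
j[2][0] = -48.2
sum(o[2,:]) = -51.57999999999999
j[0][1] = 28.28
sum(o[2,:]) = -51.57999999999999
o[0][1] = -98.61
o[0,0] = 60.45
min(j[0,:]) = -17.88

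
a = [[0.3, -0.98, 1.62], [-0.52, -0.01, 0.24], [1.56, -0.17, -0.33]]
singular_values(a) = [1.92, 1.7, 0.01]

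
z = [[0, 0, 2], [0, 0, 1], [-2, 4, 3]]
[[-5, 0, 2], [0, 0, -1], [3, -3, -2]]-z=[[-5, 0, 0], [0, 0, -2], [5, -7, -5]]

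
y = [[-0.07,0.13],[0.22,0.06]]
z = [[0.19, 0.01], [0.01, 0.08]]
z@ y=[[-0.01,0.03],  [0.02,0.01]]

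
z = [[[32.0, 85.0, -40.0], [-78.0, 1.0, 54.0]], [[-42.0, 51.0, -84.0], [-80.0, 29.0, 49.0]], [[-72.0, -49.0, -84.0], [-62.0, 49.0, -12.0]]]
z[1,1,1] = 29.0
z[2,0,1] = -49.0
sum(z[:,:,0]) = -302.0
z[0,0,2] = -40.0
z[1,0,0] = -42.0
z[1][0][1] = 51.0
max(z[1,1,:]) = 49.0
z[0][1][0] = -78.0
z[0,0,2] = -40.0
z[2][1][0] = -62.0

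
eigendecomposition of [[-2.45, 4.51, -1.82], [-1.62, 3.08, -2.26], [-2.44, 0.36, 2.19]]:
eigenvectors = [[(-0.69+0j), -0.69-0.00j, (-0.56+0j)], [(-0.46-0.29j), -0.46+0.29j, (-0.54+0j)], [(-0.44-0.19j), (-0.44+0.19j), 0.63+0.00j]]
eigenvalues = [(-0.61+1.43j), (-0.61-1.43j), (4.03+0j)]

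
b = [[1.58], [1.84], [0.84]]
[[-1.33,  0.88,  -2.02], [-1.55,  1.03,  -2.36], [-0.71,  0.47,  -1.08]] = b@[[-0.84, 0.56, -1.28]]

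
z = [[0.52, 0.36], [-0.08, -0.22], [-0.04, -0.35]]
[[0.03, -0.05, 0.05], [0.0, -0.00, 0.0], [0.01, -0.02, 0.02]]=z@[[0.09, -0.15, 0.13],[-0.04, 0.07, -0.06]]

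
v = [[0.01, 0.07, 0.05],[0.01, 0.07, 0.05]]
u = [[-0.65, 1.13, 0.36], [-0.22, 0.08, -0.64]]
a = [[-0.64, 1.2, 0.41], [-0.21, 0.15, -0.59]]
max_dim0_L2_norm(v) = 0.1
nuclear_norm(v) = 0.12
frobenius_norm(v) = 0.12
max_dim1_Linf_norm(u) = 1.13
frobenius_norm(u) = 1.51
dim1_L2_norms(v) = [0.09, 0.09]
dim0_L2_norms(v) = [0.01, 0.1, 0.07]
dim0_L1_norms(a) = [0.85, 1.35, 1.0]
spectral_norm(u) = 1.35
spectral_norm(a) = 1.42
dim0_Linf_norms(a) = [0.64, 1.2, 0.59]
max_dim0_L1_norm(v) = 0.14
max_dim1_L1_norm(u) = 2.14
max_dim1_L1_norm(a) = 2.25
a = u + v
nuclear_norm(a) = 2.06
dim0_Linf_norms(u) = [0.65, 1.13, 0.64]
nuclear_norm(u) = 2.03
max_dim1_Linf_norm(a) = 1.2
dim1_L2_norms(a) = [1.42, 0.64]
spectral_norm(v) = 0.12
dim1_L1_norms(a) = [2.25, 0.95]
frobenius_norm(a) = 1.56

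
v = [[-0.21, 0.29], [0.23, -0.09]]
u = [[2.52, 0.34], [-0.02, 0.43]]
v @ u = [[-0.54,0.05], [0.58,0.04]]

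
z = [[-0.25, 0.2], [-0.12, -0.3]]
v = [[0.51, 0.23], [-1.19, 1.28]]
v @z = [[-0.16, 0.03],  [0.14, -0.62]]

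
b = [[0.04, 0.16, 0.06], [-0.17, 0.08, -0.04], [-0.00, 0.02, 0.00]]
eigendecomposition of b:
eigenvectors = [[(-0.07+0.69j), (-0.07-0.69j), (-0.34+0j)], [-0.72+0.00j, -0.72-0.00j, -0.25+0.00j], [(-0.03+0.08j), (-0.03-0.08j), 0.91+0.00j]]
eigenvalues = [(0.06+0.17j), (0.06-0.17j), (-0.01+0j)]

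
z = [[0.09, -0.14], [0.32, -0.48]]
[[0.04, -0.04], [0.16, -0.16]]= z@[[1.22,-1.22],[0.47,-0.47]]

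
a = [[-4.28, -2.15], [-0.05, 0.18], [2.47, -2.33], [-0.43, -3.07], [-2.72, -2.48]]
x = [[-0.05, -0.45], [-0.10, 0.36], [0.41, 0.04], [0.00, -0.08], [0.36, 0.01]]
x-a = [[4.23, 1.7], [-0.05, 0.18], [-2.06, 2.37], [0.43, 2.99], [3.08, 2.49]]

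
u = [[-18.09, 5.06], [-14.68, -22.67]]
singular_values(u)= [27.97, 17.32]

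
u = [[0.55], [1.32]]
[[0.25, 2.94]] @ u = [[4.02]]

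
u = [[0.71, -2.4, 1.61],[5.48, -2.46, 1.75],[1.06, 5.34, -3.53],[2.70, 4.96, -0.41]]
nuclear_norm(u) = 16.96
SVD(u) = [[0.32, 0.13, -0.15], [0.32, 0.87, 0.32], [-0.72, 0.11, 0.60], [-0.53, 0.45, -0.72]] @ diag([8.881712415320436, 6.346677983959075, 1.7307117436107191]) @ [[-0.02, -0.90, 0.43],[0.98, 0.06, 0.18],[0.19, -0.43, -0.88]]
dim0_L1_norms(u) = [9.95, 15.16, 7.3]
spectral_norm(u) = 8.88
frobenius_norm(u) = 11.05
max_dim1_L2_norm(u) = 6.49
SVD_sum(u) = [[-0.07,-2.56,1.22], [-0.07,-2.56,1.22], [0.15,5.74,-2.74], [0.11,4.26,-2.03]] + [[0.83,  0.05,  0.15],[5.44,  0.34,  1.01],[0.71,  0.04,  0.13],[2.82,  0.17,  0.52]] + [[-0.05, 0.11, 0.23], [0.10, -0.23, -0.48], [0.20, -0.45, -0.92], [-0.24, 0.53, 1.10]]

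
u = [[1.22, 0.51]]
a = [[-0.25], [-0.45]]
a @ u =[[-0.3, -0.13], [-0.55, -0.23]]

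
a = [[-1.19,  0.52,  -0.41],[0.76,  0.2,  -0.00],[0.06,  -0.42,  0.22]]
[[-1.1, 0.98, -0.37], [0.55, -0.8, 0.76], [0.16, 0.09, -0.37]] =a@[[0.85, -1.03, 0.86],[-0.47, -0.11, 0.51],[-0.38, 0.47, -0.94]]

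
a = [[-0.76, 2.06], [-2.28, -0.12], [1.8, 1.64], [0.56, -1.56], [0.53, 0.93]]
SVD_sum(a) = [[0.71,0.91], [-0.92,-1.18], [1.48,1.89], [-0.54,-0.70], [0.65,0.83]] + [[-1.47, 1.15],[-1.36, 1.06],[0.32, -0.25],[1.10, -0.86],[-0.12, 0.10]]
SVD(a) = [[0.34, 0.64], [-0.45, 0.59], [0.72, -0.14], [-0.26, -0.48], [0.32, 0.05]] @ diag([3.353577580135464, 2.9343001574502843]) @ [[0.62,0.79],[-0.79,0.62]]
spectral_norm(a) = 3.35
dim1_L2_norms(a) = [2.2, 2.28, 2.44, 1.66, 1.07]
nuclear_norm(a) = 6.29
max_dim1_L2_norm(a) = 2.44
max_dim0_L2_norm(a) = 3.2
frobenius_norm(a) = 4.46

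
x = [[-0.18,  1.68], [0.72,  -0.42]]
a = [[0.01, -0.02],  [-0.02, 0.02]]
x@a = [[-0.04,0.04], [0.02,-0.02]]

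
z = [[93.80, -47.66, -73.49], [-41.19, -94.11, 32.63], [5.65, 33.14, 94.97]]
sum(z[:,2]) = 54.11000000000001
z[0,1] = -47.66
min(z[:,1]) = -94.11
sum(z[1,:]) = -102.67000000000002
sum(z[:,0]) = 58.26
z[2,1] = 33.14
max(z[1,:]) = 32.63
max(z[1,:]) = 32.63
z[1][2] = 32.63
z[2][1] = 33.14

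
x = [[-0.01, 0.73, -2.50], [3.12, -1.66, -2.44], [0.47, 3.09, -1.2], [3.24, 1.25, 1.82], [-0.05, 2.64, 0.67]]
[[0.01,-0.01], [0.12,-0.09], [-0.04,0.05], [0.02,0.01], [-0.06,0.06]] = x @ [[0.02, -0.01], [-0.02, 0.02], [-0.01, 0.01]]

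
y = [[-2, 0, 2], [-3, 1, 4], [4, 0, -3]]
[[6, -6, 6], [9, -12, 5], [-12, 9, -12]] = y @ [[-3, 0, -3], [0, 0, -4], [0, -3, 0]]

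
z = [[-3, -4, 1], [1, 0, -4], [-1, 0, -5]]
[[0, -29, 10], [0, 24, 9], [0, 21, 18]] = z @[[0, 4, -3], [0, 3, -1], [0, -5, -3]]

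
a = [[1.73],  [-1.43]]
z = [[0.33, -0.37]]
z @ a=[[1.1]]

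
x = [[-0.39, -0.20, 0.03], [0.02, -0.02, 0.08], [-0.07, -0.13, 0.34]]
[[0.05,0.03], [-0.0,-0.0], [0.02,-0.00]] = x @ [[-0.17,-0.0],[0.08,-0.14],[0.06,-0.06]]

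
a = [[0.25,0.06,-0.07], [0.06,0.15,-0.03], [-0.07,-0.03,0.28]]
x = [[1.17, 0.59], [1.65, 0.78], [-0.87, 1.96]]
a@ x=[[0.45, 0.06], [0.34, 0.09], [-0.38, 0.48]]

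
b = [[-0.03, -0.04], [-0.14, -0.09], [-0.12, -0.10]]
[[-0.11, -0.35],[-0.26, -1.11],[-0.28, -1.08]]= b@[[0.17,4.38], [2.57,5.56]]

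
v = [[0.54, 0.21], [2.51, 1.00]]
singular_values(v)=[2.76, 0.0]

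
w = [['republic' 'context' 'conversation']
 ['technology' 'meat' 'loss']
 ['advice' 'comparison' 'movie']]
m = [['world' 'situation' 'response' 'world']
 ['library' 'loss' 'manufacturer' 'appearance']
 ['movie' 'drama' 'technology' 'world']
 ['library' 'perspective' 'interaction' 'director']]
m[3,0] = 'library'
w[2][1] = 'comparison'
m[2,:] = ['movie', 'drama', 'technology', 'world']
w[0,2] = 'conversation'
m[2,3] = 'world'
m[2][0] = 'movie'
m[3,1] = 'perspective'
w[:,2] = ['conversation', 'loss', 'movie']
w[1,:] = ['technology', 'meat', 'loss']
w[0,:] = ['republic', 'context', 'conversation']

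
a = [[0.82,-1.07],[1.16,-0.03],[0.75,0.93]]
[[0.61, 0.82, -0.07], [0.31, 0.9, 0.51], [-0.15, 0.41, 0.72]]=a @ [[0.26, 0.77, 0.45],[-0.37, -0.18, 0.41]]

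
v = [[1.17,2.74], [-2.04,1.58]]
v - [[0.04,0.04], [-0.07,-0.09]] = [[1.13, 2.70],[-1.97, 1.67]]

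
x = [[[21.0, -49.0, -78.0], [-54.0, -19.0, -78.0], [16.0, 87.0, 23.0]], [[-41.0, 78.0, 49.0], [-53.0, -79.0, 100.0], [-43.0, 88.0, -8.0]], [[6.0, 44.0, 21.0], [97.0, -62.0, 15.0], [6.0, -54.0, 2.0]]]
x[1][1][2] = 100.0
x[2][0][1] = 44.0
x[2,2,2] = 2.0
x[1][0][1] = 78.0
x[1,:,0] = [-41.0, -53.0, -43.0]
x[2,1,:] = [97.0, -62.0, 15.0]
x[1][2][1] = 88.0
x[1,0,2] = 49.0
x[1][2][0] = -43.0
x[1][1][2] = 100.0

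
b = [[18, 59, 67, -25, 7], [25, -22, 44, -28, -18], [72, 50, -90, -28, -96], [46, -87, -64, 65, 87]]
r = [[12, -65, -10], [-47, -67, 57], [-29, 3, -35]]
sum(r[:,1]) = -129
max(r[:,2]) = 57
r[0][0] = 12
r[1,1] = -67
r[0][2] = -10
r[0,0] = 12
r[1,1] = -67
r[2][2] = -35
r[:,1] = [-65, -67, 3]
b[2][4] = -96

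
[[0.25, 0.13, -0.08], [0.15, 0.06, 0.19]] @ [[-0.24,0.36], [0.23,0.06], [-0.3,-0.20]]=[[-0.01, 0.11], [-0.08, 0.02]]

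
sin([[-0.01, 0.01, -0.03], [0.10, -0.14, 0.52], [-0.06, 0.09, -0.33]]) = [[-0.01, 0.01, -0.03], [0.10, -0.13, 0.50], [-0.06, 0.09, -0.32]]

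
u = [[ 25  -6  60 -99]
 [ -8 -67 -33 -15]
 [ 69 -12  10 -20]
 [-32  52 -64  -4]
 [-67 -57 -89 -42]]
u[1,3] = -15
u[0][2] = 60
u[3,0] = -32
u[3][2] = -64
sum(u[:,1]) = -90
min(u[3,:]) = -64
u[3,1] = 52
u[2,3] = -20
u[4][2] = -89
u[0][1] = -6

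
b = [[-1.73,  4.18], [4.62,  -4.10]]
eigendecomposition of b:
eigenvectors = [[0.78, -0.59],[0.63, 0.81]]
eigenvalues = [1.64, -7.47]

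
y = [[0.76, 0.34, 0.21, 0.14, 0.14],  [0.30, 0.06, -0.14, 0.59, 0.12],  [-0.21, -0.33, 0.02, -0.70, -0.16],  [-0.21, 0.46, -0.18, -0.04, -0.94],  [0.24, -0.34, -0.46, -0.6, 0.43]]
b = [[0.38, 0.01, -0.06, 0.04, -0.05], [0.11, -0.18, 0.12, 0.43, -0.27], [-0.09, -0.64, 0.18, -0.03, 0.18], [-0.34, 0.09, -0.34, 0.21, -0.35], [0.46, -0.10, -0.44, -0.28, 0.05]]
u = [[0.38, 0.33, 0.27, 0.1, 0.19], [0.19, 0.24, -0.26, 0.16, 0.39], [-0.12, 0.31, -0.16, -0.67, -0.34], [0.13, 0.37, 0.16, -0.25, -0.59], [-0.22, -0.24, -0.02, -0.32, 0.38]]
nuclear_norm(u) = 2.89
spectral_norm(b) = 0.82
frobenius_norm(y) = 2.01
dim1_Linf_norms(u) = [0.38, 0.39, 0.67, 0.59, 0.38]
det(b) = 0.00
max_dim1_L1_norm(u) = 1.6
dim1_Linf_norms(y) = [0.76, 0.59, 0.7, 0.94, 0.6]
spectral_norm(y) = 1.30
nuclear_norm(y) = 3.92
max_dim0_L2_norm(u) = 0.89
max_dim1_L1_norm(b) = 1.33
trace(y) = 1.23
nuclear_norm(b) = 2.67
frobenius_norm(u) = 1.53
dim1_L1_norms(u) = [1.27, 1.24, 1.6, 1.5, 1.18]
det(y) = 0.09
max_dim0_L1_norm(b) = 1.38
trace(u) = 0.59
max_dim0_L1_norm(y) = 2.07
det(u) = 0.00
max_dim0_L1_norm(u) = 1.89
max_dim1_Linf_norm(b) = 0.64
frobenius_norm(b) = 1.36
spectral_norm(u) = 1.09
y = u + b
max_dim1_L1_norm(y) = 2.07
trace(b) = 0.64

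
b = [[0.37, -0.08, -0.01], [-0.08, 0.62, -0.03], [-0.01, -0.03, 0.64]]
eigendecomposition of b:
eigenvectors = [[-0.96,-0.24,0.17], [-0.29,0.65,-0.7], [-0.06,0.72,0.69]]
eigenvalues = [0.35, 0.62, 0.67]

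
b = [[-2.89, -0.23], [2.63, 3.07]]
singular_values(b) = [4.65, 1.78]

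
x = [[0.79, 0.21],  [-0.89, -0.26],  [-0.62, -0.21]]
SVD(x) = [[-0.58, -0.61], [0.66, 0.03], [0.47, -0.79]] @ diag([1.3982972919445766, 0.03412745728096213]) @ [[-0.96, -0.28], [-0.28, 0.96]]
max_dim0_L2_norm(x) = 1.34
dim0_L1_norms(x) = [2.3, 0.68]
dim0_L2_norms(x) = [1.34, 0.39]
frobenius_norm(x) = 1.40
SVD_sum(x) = [[0.78, 0.23], [-0.89, -0.26], [-0.63, -0.18]] + [[0.01,-0.02], [-0.00,0.00], [0.01,-0.03]]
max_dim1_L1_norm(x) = 1.15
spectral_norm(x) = 1.40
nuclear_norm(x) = 1.43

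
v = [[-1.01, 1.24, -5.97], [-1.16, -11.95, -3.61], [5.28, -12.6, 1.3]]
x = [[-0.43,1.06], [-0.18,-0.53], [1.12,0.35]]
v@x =[[-6.48, -3.82], [-1.39, 3.84], [1.45, 12.73]]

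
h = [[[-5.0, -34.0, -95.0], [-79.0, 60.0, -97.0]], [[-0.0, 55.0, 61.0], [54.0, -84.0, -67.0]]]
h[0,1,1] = 60.0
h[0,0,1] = -34.0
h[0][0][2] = -95.0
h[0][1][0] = -79.0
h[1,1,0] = 54.0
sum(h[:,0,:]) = -18.0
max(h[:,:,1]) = 60.0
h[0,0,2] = -95.0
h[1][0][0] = -0.0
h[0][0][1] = -34.0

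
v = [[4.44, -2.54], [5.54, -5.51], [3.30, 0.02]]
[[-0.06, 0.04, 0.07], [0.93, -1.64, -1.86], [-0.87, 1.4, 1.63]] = v @ [[-0.26, 0.42, 0.49], [-0.43, 0.72, 0.83]]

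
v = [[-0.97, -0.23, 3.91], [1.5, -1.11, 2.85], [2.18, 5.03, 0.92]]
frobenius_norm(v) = 7.67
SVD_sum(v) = [[0.11,  0.25,  0.06], [0.09,  0.21,  0.05], [2.18,  4.95,  1.23]] + [[0.02, -0.94, 3.73], [0.02, -0.74, 2.95], [-0.00, 0.08, -0.31]] + [[-1.1, 0.46, 0.12], [1.39, -0.58, -0.15], [-0.0, 0.0, 0.00]]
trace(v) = -1.16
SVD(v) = [[0.05, 0.78, -0.62], [0.04, 0.62, 0.78], [1.00, -0.07, -0.00]] @ diag([5.56140864188908, 4.912112644263938, 1.9308245098878938]) @ [[0.39, 0.89, 0.22], [0.01, -0.24, 0.97], [0.92, -0.38, -0.1]]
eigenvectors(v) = [[-0.46, -0.9, -0.83], [-0.45, 0.07, -0.12], [-0.76, 0.43, 0.54]]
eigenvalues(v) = [5.23, -2.84, -3.55]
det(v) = 52.75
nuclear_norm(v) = 12.40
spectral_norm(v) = 5.56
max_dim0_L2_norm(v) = 5.16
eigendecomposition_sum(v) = [[0.96, 1.38, 1.78], [0.94, 1.34, 1.74], [1.58, 2.27, 2.93]] + [[-3.84, 10.05, -3.62], [0.28, -0.74, 0.27], [1.85, -4.84, 1.75]] + [[1.91, -11.66, 5.75], [0.28, -1.71, 0.85], [-1.25, 7.61, -3.75]]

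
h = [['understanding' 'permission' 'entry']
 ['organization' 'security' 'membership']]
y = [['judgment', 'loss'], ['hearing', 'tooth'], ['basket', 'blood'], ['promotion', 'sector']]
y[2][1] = 'blood'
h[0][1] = 'permission'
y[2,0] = 'basket'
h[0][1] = 'permission'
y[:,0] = ['judgment', 'hearing', 'basket', 'promotion']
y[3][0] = 'promotion'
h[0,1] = 'permission'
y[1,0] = 'hearing'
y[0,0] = 'judgment'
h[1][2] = 'membership'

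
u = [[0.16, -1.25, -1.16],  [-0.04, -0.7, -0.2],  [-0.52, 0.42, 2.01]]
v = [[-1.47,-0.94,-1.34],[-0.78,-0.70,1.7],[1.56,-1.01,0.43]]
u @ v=[[-1.07, 1.9, -2.84], [0.29, 0.73, -1.22], [3.57, -1.84, 2.28]]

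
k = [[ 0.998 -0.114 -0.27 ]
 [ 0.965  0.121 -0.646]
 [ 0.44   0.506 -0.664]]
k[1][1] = 0.121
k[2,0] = 0.44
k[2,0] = 0.44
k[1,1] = 0.121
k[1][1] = 0.121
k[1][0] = 0.965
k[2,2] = -0.664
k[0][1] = -0.114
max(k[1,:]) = 0.965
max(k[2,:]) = 0.506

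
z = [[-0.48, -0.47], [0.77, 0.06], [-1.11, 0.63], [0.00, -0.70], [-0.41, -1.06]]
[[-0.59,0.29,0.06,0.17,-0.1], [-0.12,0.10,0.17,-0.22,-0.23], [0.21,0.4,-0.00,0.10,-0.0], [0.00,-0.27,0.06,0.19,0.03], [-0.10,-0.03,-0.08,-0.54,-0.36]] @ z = [[0.48, 0.32], [0.04, 0.57], [0.21, -0.14], [-0.29, -0.14], [0.26, 0.75]]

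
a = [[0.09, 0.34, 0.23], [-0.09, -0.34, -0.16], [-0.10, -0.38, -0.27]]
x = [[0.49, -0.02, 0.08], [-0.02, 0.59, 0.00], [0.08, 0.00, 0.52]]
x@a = [[0.04, 0.14, 0.09], [-0.05, -0.21, -0.10], [-0.04, -0.17, -0.12]]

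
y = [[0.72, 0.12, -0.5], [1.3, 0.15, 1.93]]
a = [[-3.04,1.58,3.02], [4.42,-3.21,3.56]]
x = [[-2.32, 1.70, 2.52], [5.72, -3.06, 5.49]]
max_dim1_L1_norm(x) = 14.27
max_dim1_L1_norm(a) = 11.19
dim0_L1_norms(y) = [2.02, 0.27, 2.43]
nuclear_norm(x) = 12.30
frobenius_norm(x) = 9.32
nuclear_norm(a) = 10.99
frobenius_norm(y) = 2.49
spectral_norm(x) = 8.52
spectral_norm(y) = 2.33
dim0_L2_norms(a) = [5.36, 3.58, 4.67]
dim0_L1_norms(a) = [7.46, 4.79, 6.58]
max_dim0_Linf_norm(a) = 4.42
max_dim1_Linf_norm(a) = 4.42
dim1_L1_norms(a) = [7.64, 11.19]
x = a + y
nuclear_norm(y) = 3.22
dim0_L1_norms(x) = [8.04, 4.76, 8.01]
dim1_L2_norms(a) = [4.57, 6.52]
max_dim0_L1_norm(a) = 7.46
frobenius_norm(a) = 7.96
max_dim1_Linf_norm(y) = 1.93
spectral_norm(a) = 6.71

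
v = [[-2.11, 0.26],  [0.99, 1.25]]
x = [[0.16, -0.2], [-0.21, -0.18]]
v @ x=[[-0.39, 0.38],[-0.10, -0.42]]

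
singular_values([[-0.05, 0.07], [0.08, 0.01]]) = [0.1, 0.06]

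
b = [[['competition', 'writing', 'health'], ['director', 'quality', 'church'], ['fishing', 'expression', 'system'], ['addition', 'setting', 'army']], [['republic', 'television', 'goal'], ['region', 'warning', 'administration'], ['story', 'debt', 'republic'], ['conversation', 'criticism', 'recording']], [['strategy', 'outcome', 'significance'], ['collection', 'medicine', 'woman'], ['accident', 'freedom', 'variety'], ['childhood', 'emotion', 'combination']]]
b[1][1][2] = 'administration'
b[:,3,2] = ['army', 'recording', 'combination']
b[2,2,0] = 'accident'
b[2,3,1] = 'emotion'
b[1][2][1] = 'debt'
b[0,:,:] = [['competition', 'writing', 'health'], ['director', 'quality', 'church'], ['fishing', 'expression', 'system'], ['addition', 'setting', 'army']]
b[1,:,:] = [['republic', 'television', 'goal'], ['region', 'warning', 'administration'], ['story', 'debt', 'republic'], ['conversation', 'criticism', 'recording']]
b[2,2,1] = 'freedom'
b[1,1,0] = 'region'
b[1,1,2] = 'administration'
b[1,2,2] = 'republic'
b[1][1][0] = 'region'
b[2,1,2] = 'woman'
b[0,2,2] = 'system'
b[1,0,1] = 'television'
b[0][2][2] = 'system'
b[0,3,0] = 'addition'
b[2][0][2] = 'significance'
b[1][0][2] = 'goal'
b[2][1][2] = 'woman'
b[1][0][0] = 'republic'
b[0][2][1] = 'expression'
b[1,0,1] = 'television'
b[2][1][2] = 'woman'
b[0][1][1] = 'quality'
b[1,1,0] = 'region'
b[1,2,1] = 'debt'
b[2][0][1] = 'outcome'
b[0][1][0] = 'director'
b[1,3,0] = 'conversation'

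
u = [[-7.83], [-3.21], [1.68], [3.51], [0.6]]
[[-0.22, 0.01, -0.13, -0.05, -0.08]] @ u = [[1.25]]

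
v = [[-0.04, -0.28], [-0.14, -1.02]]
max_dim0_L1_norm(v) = 1.3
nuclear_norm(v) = 1.07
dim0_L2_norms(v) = [0.15, 1.06]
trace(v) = -1.06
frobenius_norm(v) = 1.07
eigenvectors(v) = [[0.99, 0.27], [-0.14, 0.96]]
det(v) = 0.00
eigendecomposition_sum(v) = [[-0.00, 0.0], [0.0, -0.00]] + [[-0.04,-0.28], [-0.14,-1.02]]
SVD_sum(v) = [[-0.04, -0.28], [-0.14, -1.02]] + [[-0.00, 0.0], [0.0, -0.0]]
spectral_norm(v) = 1.07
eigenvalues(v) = [-0.0, -1.06]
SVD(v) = [[-0.26,  -0.96], [-0.96,  0.26]] @ diag([1.0677067735954202, 0.0014985387744727901]) @ [[0.14, 0.99],[0.99, -0.14]]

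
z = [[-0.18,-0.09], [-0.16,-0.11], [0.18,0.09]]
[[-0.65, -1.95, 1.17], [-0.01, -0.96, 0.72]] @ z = [[0.64, 0.38], [0.28, 0.17]]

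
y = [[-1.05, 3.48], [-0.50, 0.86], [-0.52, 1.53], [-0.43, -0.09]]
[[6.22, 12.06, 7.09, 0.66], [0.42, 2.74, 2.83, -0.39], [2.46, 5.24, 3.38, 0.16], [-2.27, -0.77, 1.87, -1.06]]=y@[[4.62, 1.01, -4.5, 2.29], [3.18, 3.77, 0.68, 0.88]]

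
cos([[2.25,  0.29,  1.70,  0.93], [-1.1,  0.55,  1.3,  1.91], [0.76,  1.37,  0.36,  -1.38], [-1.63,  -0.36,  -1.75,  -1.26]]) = [[-0.59,-0.56,-0.78,0.35], [1.53,0.15,0.76,1.19], [-1.11,-0.63,-0.89,-1.46], [0.97,0.67,0.45,0.4]]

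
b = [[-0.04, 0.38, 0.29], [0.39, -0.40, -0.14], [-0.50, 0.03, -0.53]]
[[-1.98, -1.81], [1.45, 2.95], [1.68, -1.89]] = b @ [[-0.42, 2.61], [-3.0, -5.11], [-2.95, 0.82]]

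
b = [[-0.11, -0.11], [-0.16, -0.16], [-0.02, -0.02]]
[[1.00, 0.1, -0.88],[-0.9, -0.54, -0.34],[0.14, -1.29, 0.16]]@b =[[-0.11, -0.11], [0.19, 0.19], [0.19, 0.19]]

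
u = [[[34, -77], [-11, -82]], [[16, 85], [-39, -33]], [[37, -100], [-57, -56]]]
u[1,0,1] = 85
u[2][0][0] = 37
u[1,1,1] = -33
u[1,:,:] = [[16, 85], [-39, -33]]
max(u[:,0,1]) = 85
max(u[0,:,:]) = 34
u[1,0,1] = 85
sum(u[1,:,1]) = 52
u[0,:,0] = [34, -11]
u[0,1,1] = -82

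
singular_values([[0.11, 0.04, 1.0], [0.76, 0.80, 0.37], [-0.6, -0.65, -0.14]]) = [1.53, 0.91, 0.0]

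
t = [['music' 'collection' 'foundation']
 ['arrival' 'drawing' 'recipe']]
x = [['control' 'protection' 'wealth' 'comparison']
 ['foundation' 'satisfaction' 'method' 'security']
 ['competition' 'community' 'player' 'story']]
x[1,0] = 'foundation'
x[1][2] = 'method'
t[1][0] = 'arrival'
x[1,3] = 'security'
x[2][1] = 'community'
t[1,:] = ['arrival', 'drawing', 'recipe']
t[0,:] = ['music', 'collection', 'foundation']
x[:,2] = ['wealth', 'method', 'player']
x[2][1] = 'community'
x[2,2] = 'player'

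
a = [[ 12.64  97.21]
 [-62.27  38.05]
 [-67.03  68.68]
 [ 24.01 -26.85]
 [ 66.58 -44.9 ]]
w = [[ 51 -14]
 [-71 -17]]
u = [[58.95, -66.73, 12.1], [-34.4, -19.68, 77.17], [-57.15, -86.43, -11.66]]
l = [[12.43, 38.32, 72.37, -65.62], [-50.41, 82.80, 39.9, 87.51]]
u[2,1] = -86.43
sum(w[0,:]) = 37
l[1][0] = -50.41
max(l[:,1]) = 82.8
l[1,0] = -50.41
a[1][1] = 38.05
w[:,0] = [51, -71]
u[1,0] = -34.4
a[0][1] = 97.21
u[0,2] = 12.1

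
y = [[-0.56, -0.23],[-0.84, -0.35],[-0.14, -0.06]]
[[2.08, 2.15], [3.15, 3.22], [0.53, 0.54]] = y @ [[-1.62, -3.71], [-5.11, -0.31]]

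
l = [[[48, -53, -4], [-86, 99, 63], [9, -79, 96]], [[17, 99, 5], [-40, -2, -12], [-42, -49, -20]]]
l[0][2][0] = 9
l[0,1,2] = 63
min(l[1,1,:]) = -40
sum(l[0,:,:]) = 93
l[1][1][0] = -40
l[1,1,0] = -40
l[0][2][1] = -79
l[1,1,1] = -2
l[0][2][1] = -79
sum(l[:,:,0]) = -94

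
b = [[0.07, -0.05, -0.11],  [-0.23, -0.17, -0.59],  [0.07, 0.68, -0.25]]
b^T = [[0.07, -0.23, 0.07],[-0.05, -0.17, 0.68],[-0.11, -0.59, -0.25]]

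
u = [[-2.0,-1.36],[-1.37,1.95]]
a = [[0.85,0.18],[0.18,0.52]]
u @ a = [[-1.94, -1.07],[-0.81, 0.77]]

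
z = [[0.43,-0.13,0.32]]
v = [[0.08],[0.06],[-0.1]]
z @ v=[[-0.01]]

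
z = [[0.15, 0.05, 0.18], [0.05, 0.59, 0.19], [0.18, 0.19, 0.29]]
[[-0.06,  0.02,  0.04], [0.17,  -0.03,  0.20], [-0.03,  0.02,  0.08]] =z@[[-0.25, 0.14, 0.41], [0.37, -0.08, 0.38], [-0.20, 0.04, -0.22]]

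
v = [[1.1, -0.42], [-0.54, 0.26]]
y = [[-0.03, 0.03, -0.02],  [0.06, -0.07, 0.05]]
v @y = [[-0.06, 0.06, -0.04], [0.03, -0.03, 0.02]]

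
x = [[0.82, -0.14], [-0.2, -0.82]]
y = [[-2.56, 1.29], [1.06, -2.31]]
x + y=[[-1.74, 1.15], [0.86, -3.13]]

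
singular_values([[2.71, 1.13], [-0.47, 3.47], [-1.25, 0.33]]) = [3.7, 2.98]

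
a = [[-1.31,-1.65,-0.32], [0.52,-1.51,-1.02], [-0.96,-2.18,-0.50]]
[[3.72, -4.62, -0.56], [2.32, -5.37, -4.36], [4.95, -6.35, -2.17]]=a@[[0.25, -0.23, -1.73], [-2.86, 2.78, 1.48], [2.09, 1.03, 1.20]]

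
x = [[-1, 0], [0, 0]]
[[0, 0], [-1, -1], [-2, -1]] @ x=[[0, 0], [1, 0], [2, 0]]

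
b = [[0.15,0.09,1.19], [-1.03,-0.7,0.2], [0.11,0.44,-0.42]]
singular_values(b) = [1.37, 1.22, 0.27]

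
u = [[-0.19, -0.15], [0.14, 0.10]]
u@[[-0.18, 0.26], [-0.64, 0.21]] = [[0.13, -0.08], [-0.09, 0.06]]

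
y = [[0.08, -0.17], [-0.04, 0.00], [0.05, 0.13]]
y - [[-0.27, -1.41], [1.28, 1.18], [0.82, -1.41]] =[[0.35, 1.24], [-1.32, -1.18], [-0.77, 1.54]]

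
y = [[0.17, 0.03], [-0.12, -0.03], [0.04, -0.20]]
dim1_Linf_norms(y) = [0.17, 0.12, 0.2]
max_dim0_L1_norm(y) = 0.33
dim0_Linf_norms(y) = [0.17, 0.2]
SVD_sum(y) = [[0.17, 0.04], [-0.12, -0.03], [-0.00, -0.00]] + [[0.00, -0.01], [0.0, -0.0], [0.04, -0.20]]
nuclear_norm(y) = 0.42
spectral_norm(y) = 0.21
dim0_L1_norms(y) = [0.33, 0.26]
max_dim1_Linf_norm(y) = 0.2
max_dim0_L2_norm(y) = 0.21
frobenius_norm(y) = 0.29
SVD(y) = [[-0.81, -0.03], [0.58, -0.02], [0.01, -1.0]] @ diag([0.21225158452923146, 0.2040815152453316]) @ [[-0.98, -0.21], [-0.21, 0.98]]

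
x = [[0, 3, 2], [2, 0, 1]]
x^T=[[0, 2], [3, 0], [2, 1]]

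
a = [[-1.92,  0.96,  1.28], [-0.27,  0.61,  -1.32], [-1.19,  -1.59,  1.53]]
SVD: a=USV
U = [[-0.62, -0.77, -0.15], [0.30, -0.41, 0.86], [-0.72, 0.48, 0.49]]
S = [3.12, 2.06, 0.88]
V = [[0.63,0.24,-0.74], [0.49,-0.86,0.14], [-0.6,-0.46,-0.66]]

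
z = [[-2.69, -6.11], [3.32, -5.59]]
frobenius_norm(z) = 9.32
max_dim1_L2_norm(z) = 6.68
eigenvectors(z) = [[0.80+0.00j,(0.8-0j)], [(0.19-0.56j),0.19+0.56j]]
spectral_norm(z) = 8.29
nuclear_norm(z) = 12.55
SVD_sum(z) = [[0.25,-5.99], [0.24,-5.72]] + [[-2.94, -0.12], [3.08, 0.13]]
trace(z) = -8.28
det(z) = 35.32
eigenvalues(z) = [(-4.14+4.26j), (-4.14-4.26j)]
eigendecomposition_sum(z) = [[(-1.35+2.84j), -3.06-2.97j],[(1.66+1.61j), (-2.8+1.43j)]] + [[(-1.35-2.84j), (-3.06+2.97j)], [1.66-1.61j, -2.80-1.43j]]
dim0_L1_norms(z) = [6.01, 11.7]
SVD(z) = [[0.72, 0.69], [0.69, -0.72]] @ diag([8.286712197904576, 4.262522838542866]) @ [[0.04, -1.0], [-1.00, -0.04]]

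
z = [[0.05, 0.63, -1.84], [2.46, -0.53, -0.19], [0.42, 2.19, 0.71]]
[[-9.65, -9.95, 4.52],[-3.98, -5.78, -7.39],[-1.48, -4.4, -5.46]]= z @ [[-1.66,-2.64,-3.42], [-1.84,-2.91,-0.91], [4.57,4.34,-2.86]]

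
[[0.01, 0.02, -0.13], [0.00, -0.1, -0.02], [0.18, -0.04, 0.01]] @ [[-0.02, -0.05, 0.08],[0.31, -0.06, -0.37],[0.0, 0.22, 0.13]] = [[0.01, -0.03, -0.02], [-0.03, 0.0, 0.03], [-0.02, -0.00, 0.03]]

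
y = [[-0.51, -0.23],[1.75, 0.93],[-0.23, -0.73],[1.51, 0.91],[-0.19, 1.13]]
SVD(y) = [[-0.2, -0.09],[0.7, 0.22],[-0.22, 0.39],[0.63, 0.11],[0.18, -0.88]] @ diag([2.8064476975479935, 1.1710044068779457]) @ [[0.81, 0.58], [0.58, -0.81]]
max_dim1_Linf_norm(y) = 1.75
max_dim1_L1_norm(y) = 2.68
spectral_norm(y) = 2.81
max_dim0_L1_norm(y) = 4.19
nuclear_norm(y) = 3.98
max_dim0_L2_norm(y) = 2.39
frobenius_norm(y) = 3.04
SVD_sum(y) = [[-0.45, -0.32],[1.6, 1.14],[-0.5, -0.35],[1.43, 1.02],[0.41, 0.29]] + [[-0.06,0.09], [0.15,-0.21], [0.27,-0.38], [0.08,-0.11], [-0.6,0.84]]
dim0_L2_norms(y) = [2.39, 1.89]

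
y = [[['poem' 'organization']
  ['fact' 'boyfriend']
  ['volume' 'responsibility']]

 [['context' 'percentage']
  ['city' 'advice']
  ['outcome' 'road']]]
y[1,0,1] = 'percentage'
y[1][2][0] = 'outcome'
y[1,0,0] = 'context'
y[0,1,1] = 'boyfriend'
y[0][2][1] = 'responsibility'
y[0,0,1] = 'organization'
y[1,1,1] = 'advice'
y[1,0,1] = 'percentage'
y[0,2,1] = 'responsibility'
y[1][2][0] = 'outcome'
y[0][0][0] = 'poem'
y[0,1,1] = 'boyfriend'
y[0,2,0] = 'volume'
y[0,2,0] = 'volume'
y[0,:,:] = [['poem', 'organization'], ['fact', 'boyfriend'], ['volume', 'responsibility']]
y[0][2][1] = 'responsibility'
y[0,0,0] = 'poem'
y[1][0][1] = 'percentage'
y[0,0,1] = 'organization'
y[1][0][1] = 'percentage'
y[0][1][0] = 'fact'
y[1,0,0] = 'context'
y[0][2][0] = 'volume'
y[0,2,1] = 'responsibility'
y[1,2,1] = 'road'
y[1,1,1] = 'advice'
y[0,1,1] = 'boyfriend'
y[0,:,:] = [['poem', 'organization'], ['fact', 'boyfriend'], ['volume', 'responsibility']]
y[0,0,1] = 'organization'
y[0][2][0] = 'volume'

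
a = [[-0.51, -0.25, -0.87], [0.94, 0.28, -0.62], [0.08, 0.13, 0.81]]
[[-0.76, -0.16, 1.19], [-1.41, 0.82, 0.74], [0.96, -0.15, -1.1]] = a@[[-0.58, 0.83, 0.15],[-0.25, -0.32, -0.66],[1.28, -0.21, -1.27]]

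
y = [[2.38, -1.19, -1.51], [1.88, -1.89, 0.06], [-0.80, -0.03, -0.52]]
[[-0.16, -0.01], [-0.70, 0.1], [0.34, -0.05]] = y@[[-0.21,0.02], [0.15,-0.03], [-0.34,0.06]]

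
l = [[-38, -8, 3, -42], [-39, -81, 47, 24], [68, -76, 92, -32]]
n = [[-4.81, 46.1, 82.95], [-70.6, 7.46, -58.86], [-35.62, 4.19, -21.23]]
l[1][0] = -39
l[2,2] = 92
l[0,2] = 3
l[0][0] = -38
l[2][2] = 92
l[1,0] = -39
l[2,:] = [68, -76, 92, -32]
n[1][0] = -70.6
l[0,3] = -42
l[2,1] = -76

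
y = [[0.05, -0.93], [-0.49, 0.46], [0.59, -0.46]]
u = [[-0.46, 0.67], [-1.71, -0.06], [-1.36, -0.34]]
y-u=[[0.51, -1.6], [1.22, 0.52], [1.95, -0.12]]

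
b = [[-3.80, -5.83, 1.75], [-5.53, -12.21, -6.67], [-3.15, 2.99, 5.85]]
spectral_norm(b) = 16.39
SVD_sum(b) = [[-1.85, -4.59, -2.30], [-5.07, -12.58, -6.29], [1.33, 3.29, 1.64]] + [[-2.82, -0.58, 3.44], [0.03, 0.01, -0.04], [-3.83, -0.79, 4.66]] + [[0.88,-0.66,0.61],[-0.49,0.37,-0.34],[-0.65,0.49,-0.45]]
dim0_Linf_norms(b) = [5.53, 12.21, 6.67]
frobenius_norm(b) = 18.13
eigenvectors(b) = [[0.47+0.00j, 0.38-0.42j, (0.38+0.42j)],[0.88+0.00j, -0.41+0.24j, (-0.41-0.24j)],[(-0.05+0j), (0.68+0j), (0.68-0j)]]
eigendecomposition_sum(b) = [[(-3.59+0j), (-6.16+0j), -1.69+0.00j], [(-6.63+0j), -11.39+0.00j, (-3.12+0j)], [0.41-0.00j, (0.71-0j), 0.19-0.00j]] + [[-0.11+1.89j,(0.17-1.12j),1.72-1.60j], [(0.55-1.5j),-0.41+0.86j,(-1.77+0.87j)], [(-1.78+1.44j),(1.14-0.76j),(2.83+0.24j)]] + [[-0.11-1.89j, (0.17+1.12j), (1.72+1.6j)], [0.55+1.50j, (-0.41-0.86j), -1.77-0.87j], [(-1.78-1.44j), (1.14+0.76j), (2.83-0.24j)]]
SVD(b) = [[-0.33, 0.59, -0.73], [-0.91, -0.01, 0.41], [0.24, 0.8, 0.54]] @ diag([16.392950704740045, 7.555128880971921, 1.7092673236995493]) @ [[0.34, 0.84, 0.42], [-0.63, -0.13, 0.77], [-0.70, 0.52, -0.49]]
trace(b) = -10.16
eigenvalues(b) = [(-14.78+0j), (2.31+3j), (2.31-3j)]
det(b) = -211.69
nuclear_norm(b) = 25.66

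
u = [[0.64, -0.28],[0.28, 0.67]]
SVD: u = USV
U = [[-0.2, 0.98], [0.98, 0.20]]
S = [0.73, 0.7]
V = [[0.2, 0.98],[0.98, -0.20]]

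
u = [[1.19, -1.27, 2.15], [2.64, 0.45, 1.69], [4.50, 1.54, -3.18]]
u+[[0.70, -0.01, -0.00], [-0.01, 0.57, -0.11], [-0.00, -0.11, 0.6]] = [[1.89, -1.28, 2.15], [2.63, 1.02, 1.58], [4.5, 1.43, -2.58]]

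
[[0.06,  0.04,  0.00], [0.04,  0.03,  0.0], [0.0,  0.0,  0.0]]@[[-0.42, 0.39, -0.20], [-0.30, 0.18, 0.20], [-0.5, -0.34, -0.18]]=[[-0.04, 0.03, -0.0], [-0.03, 0.02, -0.0], [0.00, 0.00, 0.0]]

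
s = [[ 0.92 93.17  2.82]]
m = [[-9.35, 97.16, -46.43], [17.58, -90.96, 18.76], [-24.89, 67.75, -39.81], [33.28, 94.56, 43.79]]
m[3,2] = 43.79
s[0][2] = 2.82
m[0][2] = -46.43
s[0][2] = 2.82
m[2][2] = -39.81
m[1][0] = 17.58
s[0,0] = 0.92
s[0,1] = 93.17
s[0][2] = 2.82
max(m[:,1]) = 97.16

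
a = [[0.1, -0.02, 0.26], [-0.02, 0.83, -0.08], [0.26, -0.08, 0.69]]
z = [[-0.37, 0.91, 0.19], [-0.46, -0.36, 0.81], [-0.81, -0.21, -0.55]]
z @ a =[[-0.01, 0.75, -0.04], [0.17, -0.35, 0.47], [-0.22, -0.11, -0.57]]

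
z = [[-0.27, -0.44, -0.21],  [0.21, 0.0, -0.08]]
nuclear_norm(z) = 0.77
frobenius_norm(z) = 0.60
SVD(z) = [[-0.99,  0.15],[0.15,  0.99]] @ diag([0.562657204837773, 0.210990212673821]) @ [[0.53, 0.77, 0.35], [0.79, -0.31, -0.52]]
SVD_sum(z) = [[-0.29, -0.43, -0.19], [0.04, 0.06, 0.03]] + [[0.02, -0.01, -0.02], [0.17, -0.06, -0.11]]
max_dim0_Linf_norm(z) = 0.44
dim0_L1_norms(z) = [0.48, 0.44, 0.29]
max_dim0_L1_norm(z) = 0.48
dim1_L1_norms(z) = [0.92, 0.29]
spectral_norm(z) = 0.56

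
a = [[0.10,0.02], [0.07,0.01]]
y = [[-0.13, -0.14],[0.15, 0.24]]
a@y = [[-0.01,-0.01], [-0.01,-0.01]]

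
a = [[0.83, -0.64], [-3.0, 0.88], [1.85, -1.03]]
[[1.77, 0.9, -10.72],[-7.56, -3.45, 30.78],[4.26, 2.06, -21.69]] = a @ [[2.76, 1.19, -8.63],[0.82, 0.14, 5.56]]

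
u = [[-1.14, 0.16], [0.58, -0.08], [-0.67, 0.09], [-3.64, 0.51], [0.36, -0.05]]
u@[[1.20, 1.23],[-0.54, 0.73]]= [[-1.45,-1.29], [0.74,0.65], [-0.85,-0.76], [-4.64,-4.1], [0.46,0.41]]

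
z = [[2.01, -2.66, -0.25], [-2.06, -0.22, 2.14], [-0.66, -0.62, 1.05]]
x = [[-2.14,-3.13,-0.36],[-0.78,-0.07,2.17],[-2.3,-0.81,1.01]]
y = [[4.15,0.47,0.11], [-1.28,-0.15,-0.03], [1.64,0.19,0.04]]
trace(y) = 4.04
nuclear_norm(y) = 4.68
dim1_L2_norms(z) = [3.34, 2.98, 1.39]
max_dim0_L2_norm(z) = 2.95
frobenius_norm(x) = 5.18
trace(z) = 2.84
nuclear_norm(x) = 7.82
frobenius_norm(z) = 4.69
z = x + y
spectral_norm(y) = 4.67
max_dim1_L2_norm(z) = 3.34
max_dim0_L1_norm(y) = 7.07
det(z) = -0.08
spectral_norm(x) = 4.41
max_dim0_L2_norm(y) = 4.64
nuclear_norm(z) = 6.54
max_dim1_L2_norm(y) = 4.18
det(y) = 0.00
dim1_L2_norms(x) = [3.81, 2.31, 2.64]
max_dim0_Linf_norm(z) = 2.66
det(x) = 9.38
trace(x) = -1.20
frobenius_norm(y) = 4.67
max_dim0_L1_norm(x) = 5.22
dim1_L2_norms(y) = [4.18, 1.29, 1.65]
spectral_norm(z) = 3.83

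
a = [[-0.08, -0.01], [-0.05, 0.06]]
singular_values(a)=[0.1, 0.05]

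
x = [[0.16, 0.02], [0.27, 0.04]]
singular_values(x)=[0.32, 0.0]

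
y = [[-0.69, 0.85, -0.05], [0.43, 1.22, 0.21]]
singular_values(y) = [1.49, 0.83]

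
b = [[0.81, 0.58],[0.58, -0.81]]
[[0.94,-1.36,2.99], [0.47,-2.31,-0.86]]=b @ [[1.04,-2.46,1.94], [0.16,1.09,2.45]]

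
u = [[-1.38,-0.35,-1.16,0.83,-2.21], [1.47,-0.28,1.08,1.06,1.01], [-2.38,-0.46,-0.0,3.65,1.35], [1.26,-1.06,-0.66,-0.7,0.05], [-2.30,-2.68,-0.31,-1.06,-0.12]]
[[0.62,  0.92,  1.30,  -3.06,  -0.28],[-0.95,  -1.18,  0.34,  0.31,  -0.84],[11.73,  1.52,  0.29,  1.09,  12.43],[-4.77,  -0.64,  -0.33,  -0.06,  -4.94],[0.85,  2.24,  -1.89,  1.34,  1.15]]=u @ [[-2.3, -0.74, 0.3, -0.41, -2.47], [1.1, -0.15, 0.26, -0.01, 1.15], [-0.17, -0.08, 0.03, -0.02, -0.18], [1.28, -0.11, 0.54, -0.51, 1.19], [1.55, 0.07, -0.63, 1.46, 2.03]]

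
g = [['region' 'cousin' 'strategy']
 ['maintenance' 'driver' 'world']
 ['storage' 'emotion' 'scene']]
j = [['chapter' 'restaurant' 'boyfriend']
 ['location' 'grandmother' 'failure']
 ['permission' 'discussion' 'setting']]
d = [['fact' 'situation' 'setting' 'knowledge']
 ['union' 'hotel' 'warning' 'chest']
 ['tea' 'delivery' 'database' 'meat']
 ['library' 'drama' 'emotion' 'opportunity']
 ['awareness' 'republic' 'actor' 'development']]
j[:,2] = ['boyfriend', 'failure', 'setting']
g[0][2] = 'strategy'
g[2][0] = 'storage'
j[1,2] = 'failure'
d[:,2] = ['setting', 'warning', 'database', 'emotion', 'actor']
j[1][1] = 'grandmother'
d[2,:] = ['tea', 'delivery', 'database', 'meat']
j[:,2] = ['boyfriend', 'failure', 'setting']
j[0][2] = 'boyfriend'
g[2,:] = ['storage', 'emotion', 'scene']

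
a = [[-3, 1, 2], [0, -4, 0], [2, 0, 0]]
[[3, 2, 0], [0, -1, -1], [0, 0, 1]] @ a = [[-9, -5, 6], [-2, 4, 0], [2, 0, 0]]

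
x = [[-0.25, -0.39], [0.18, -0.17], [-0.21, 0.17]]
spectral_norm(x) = 0.47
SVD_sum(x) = [[-0.16, -0.42], [-0.03, -0.09], [0.03, 0.08]] + [[-0.09, 0.03], [0.21, -0.08], [-0.24, 0.09]]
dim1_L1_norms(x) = [0.64, 0.35, 0.38]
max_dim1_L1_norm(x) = 0.64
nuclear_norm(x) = 0.83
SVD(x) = [[-0.96, 0.27], [-0.20, -0.64], [0.18, 0.72]] @ diag([0.4708230926696501, 0.35668699921497843]) @ [[0.35, 0.94],[-0.94, 0.35]]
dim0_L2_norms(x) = [0.37, 0.46]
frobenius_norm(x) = 0.59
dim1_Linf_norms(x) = [0.39, 0.18, 0.21]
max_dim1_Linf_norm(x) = 0.39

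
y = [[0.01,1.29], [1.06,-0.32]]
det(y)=-1.371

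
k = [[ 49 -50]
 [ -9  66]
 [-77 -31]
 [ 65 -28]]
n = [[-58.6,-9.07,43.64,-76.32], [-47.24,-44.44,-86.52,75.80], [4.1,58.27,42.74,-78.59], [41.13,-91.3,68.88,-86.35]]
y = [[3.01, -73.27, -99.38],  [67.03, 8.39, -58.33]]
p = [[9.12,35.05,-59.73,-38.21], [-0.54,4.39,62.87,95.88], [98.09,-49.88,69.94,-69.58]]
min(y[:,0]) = 3.01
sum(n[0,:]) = -100.35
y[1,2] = -58.33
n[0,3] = -76.32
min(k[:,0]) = -77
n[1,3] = 75.8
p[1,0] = -0.54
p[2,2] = 69.94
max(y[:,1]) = 8.39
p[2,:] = [98.09, -49.88, 69.94, -69.58]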